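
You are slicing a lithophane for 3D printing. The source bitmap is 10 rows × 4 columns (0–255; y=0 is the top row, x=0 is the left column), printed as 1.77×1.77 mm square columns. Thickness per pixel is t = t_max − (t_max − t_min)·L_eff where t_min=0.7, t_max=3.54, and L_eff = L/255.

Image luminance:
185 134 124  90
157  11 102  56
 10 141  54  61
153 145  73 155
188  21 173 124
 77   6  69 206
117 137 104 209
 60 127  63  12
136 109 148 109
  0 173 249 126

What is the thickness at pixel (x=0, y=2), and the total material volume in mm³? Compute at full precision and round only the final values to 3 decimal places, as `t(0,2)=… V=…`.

t(0,2)=3.429 V=290.304

span = t_max - t_min = 3.54 - 0.7 = 2.840
L(0,2) = 10, L_eff = 10/255 = 0.039216
t(0,2) = 3.54 - 2.840·0.039216 = 3.429
Σt over all 10·4 pixels = 590726/6375 ≈ 92.6629020
V = pitch²·Σt = 1.77²·590726/6375 = 290.304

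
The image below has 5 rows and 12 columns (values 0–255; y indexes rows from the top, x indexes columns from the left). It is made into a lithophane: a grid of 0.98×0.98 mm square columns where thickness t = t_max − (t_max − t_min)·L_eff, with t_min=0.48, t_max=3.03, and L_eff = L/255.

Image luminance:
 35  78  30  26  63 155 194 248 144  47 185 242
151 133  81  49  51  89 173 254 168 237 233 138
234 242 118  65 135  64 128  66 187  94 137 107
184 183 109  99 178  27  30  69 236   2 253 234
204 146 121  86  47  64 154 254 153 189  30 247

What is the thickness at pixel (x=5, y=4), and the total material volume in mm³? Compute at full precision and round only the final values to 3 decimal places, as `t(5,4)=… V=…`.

t(5,4)=2.390 V=97.000

span = t_max - t_min = 3.03 - 0.48 = 2.550
L(5,4) = 64, L_eff = 64/255 = 0.250980
t(5,4) = 3.03 - 2.550·0.250980 = 2.390
Σt over all 5·12 pixels = 101
V = pitch²·Σt = 0.98²·101 = 97.000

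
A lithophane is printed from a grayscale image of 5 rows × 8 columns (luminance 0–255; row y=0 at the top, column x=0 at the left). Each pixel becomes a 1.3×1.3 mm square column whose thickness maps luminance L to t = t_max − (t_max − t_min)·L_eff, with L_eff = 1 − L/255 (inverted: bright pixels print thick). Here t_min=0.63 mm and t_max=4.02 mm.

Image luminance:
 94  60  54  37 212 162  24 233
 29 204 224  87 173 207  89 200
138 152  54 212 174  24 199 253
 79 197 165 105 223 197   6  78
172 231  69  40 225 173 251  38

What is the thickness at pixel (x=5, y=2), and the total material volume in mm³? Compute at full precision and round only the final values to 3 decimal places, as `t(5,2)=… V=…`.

t(5,2)=0.949 V=167.145

span = t_max - t_min = 4.02 - 0.63 = 3.390
L(5,2) = 24, L_eff = 1 - 24/255 = 0.905882 (inverted)
t(5,2) = 4.02 - 3.390·0.905882 = 0.949
Σt over all 5·8 pixels = 210168/2125 ≈ 98.9025882
V = pitch²·Σt = 1.3²·210168/2125 = 167.145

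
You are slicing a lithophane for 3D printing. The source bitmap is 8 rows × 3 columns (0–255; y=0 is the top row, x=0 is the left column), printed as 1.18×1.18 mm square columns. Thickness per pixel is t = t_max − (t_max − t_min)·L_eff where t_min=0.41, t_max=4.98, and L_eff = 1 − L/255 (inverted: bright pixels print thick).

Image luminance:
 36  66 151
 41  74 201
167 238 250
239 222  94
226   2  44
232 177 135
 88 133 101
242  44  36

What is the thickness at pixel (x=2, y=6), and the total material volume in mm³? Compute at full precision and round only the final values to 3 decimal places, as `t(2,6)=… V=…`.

span = t_max - t_min = 4.98 - 0.41 = 4.570
L(2,6) = 101, L_eff = 1 - 101/255 = 0.603922 (inverted)
t(2,6) = 4.98 - 4.570·0.603922 = 2.220
Σt over all 8·3 pixels = 1731143/25500 ≈ 67.8879608
V = pitch²·Σt = 1.18²·1731143/25500 = 94.527

t(2,6)=2.220 V=94.527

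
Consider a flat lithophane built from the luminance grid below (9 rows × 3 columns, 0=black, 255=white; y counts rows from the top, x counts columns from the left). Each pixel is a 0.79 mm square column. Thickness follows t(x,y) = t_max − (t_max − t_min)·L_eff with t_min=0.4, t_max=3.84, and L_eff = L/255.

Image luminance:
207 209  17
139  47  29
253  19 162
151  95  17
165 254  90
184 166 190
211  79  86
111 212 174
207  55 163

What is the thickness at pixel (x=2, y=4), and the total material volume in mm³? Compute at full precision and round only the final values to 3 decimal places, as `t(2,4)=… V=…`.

t(2,4)=2.626 V=33.623

span = t_max - t_min = 3.84 - 0.4 = 3.440
L(2,4) = 90, L_eff = 90/255 = 0.352941
t(2,4) = 3.84 - 3.440·0.352941 = 2.626
Σt over all 9·3 pixels = 343448/6375 ≈ 53.8741961
V = pitch²·Σt = 0.79²·343448/6375 = 33.623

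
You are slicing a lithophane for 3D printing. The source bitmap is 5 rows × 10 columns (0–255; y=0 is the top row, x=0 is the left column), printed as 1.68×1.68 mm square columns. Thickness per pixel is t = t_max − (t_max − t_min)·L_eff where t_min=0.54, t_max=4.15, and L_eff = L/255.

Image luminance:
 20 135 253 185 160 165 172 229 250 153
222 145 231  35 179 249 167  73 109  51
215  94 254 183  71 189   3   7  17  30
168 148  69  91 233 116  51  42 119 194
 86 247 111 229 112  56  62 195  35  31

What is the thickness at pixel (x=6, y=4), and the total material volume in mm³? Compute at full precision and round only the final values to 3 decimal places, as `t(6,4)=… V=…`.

span = t_max - t_min = 4.15 - 0.54 = 3.610
L(6,4) = 62, L_eff = 62/255 = 0.243137
t(6,4) = 4.15 - 3.610·0.243137 = 3.272
Σt over all 5·10 pixels = 2893849/25500 ≈ 113.4842745
V = pitch²·Σt = 1.68²·2893849/25500 = 320.298

t(6,4)=3.272 V=320.298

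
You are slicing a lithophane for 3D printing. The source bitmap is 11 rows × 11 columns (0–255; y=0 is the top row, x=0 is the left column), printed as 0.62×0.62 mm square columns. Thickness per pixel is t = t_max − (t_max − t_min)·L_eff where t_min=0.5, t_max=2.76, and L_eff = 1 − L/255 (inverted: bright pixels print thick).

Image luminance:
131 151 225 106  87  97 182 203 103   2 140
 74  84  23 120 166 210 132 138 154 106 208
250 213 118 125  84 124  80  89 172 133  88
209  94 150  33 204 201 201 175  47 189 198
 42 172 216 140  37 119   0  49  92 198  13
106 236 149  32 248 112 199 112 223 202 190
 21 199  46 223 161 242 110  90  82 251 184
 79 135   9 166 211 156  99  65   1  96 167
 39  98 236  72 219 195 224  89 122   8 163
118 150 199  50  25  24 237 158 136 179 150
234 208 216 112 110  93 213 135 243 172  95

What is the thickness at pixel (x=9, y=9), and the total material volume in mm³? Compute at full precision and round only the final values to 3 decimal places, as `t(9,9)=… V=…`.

span = t_max - t_min = 2.76 - 0.5 = 2.260
L(9,9) = 179, L_eff = 1 - 179/255 = 0.298039 (inverted)
t(9,9) = 2.76 - 2.260·0.298039 = 2.086
Σt over all 11·11 pixels = 1313474/6375 ≈ 206.0351373
V = pitch²·Σt = 0.62²·1313474/6375 = 79.200

t(9,9)=2.086 V=79.200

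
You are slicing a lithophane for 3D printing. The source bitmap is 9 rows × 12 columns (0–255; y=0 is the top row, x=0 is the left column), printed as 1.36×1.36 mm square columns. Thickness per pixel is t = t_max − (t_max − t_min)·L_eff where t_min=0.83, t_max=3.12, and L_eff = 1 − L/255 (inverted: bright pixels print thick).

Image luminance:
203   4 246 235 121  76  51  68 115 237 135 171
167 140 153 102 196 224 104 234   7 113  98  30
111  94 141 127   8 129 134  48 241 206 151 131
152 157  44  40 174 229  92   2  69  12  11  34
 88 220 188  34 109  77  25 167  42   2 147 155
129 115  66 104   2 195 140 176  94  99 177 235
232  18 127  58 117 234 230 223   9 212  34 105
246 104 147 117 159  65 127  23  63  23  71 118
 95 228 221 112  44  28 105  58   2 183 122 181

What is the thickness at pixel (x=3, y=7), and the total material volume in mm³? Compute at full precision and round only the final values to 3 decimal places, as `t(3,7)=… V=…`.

t(3,7)=1.881 V=378.308

span = t_max - t_min = 3.12 - 0.83 = 2.290
L(3,7) = 117, L_eff = 1 - 117/255 = 0.541176 (inverted)
t(3,7) = 3.12 - 2.290·0.541176 = 1.881
Σt over all 9·12 pixels = 2607823/12750 ≈ 204.5351373
V = pitch²·Σt = 1.36²·2607823/12750 = 378.308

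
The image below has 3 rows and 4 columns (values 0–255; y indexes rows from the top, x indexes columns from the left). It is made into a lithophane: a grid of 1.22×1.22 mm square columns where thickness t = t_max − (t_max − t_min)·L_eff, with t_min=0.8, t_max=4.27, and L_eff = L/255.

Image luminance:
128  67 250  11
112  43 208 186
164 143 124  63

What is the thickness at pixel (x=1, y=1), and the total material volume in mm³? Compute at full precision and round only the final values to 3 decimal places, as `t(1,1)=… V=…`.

span = t_max - t_min = 4.27 - 0.8 = 3.470
L(1,1) = 43, L_eff = 43/255 = 0.168627
t(1,1) = 4.27 - 3.470·0.168627 = 3.685
Σt over all 3·4 pixels = 786467/25500 ≈ 30.8418431
V = pitch²·Σt = 1.22²·786467/25500 = 45.905

t(1,1)=3.685 V=45.905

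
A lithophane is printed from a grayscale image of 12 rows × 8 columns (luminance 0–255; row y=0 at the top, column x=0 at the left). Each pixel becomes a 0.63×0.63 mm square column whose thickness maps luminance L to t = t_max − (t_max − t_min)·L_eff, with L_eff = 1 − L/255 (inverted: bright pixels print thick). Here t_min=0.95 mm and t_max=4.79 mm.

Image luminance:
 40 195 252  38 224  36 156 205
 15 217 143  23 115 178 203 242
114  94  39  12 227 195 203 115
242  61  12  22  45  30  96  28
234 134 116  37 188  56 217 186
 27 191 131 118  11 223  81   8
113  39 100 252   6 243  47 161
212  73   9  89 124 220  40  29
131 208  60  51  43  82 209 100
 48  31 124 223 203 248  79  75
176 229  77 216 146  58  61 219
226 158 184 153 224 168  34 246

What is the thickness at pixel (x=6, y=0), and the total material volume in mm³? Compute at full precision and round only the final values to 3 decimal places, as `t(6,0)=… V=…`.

t(6,0)=3.299 V=108.051

span = t_max - t_min = 4.79 - 0.95 = 3.840
L(6,0) = 156, L_eff = 1 - 156/255 = 0.388235 (inverted)
t(6,0) = 4.79 - 3.840·0.388235 = 3.299
Σt over all 12·8 pixels = 578504/2125 ≈ 272.2371765
V = pitch²·Σt = 0.63²·578504/2125 = 108.051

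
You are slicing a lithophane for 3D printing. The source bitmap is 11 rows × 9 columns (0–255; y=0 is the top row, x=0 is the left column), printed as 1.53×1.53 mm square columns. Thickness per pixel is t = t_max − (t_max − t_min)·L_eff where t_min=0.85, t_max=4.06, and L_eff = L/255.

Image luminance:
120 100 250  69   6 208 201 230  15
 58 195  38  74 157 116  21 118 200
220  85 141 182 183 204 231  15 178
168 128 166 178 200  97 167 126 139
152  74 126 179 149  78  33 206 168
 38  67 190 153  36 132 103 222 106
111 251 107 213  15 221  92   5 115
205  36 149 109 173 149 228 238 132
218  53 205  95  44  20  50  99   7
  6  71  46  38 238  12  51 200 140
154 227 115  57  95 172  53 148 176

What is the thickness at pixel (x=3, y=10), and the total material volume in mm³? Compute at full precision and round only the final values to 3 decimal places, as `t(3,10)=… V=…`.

span = t_max - t_min = 4.06 - 0.85 = 3.210
L(3,10) = 57, L_eff = 57/255 = 0.223529
t(3,10) = 4.06 - 3.210·0.223529 = 3.342
Σt over all 11·9 pixels = 415049/1700 ≈ 244.1464706
V = pitch²·Σt = 1.53²·415049/1700 = 571.522

t(3,10)=3.342 V=571.522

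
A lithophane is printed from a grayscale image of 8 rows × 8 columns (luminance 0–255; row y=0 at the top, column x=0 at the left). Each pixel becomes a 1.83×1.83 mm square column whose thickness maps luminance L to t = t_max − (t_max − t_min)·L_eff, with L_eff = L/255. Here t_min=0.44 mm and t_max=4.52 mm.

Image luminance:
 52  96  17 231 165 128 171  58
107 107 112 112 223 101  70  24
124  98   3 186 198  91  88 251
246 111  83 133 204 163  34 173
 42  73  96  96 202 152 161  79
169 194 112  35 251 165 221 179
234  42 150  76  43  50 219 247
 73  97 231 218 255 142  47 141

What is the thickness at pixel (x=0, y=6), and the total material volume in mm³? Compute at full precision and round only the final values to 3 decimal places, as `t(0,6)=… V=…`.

span = t_max - t_min = 4.52 - 0.44 = 4.080
L(0,6) = 234, L_eff = 234/255 = 0.917647
t(0,6) = 4.52 - 4.080·0.917647 = 0.776
Σt over all 8·8 pixels = 154.048
V = pitch²·Σt = 1.83²·154.048 = 515.891

t(0,6)=0.776 V=515.891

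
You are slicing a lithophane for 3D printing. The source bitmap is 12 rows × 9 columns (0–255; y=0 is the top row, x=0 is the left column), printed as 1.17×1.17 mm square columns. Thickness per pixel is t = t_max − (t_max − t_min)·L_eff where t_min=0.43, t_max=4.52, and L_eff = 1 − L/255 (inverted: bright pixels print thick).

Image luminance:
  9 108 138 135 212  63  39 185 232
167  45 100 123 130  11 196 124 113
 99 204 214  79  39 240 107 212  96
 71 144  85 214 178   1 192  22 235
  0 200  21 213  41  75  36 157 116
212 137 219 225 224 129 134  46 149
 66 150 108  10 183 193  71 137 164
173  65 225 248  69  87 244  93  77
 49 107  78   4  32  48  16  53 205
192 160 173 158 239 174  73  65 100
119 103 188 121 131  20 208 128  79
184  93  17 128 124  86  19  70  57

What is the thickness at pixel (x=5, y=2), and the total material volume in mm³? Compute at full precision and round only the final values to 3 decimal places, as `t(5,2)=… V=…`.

t(5,2)=4.279 V=350.318

span = t_max - t_min = 4.52 - 0.43 = 4.090
L(5,2) = 240, L_eff = 1 - 240/255 = 0.058824 (inverted)
t(5,2) = 4.52 - 4.090·0.058824 = 4.279
Σt over all 12·9 pixels = 326288/1275 ≈ 255.9121569
V = pitch²·Σt = 1.17²·326288/1275 = 350.318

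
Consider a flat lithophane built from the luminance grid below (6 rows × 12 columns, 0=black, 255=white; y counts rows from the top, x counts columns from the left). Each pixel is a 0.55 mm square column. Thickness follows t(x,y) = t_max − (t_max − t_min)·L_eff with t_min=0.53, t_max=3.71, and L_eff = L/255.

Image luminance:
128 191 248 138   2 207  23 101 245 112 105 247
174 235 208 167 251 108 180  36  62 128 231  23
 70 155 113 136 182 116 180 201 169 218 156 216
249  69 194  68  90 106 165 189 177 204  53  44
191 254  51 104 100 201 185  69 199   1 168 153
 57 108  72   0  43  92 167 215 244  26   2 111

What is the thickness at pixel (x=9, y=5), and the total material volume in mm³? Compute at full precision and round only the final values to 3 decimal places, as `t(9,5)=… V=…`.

span = t_max - t_min = 3.71 - 0.53 = 3.180
L(9,5) = 26, L_eff = 26/255 = 0.101961
t(9,5) = 3.71 - 3.180·0.101961 = 3.386
Σt over all 6·12 pixels = 611461/4250 ≈ 143.8731765
V = pitch²·Σt = 0.55²·611461/4250 = 43.522

t(9,5)=3.386 V=43.522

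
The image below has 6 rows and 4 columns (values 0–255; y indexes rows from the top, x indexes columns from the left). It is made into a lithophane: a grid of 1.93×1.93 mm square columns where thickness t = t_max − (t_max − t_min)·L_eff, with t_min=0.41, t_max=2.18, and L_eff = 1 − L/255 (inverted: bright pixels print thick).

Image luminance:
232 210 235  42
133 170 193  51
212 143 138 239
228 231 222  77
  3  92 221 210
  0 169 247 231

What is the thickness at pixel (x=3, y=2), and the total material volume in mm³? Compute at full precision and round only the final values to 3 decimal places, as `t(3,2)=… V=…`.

span = t_max - t_min = 2.18 - 0.41 = 1.770
L(3,2) = 239, L_eff = 1 - 239/255 = 0.062745 (inverted)
t(3,2) = 2.18 - 1.770·0.062745 = 2.069
Σt over all 6·4 pixels = 315451/8500 ≈ 37.1118824
V = pitch²·Σt = 1.93²·315451/8500 = 138.238

t(3,2)=2.069 V=138.238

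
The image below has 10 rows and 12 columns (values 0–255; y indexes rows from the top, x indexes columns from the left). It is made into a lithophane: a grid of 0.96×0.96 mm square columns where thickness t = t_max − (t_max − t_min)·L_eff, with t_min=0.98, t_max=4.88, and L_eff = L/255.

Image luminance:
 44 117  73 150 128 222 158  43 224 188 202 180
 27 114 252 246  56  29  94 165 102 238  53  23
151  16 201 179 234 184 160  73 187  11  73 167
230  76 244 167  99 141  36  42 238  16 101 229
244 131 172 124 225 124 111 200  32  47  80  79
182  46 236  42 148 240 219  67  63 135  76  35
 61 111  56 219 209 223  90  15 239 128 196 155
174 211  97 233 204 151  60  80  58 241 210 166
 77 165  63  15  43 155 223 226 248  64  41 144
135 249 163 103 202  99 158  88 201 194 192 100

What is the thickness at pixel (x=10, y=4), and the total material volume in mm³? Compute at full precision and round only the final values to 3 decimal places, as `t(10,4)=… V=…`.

span = t_max - t_min = 4.88 - 0.98 = 3.900
L(10,4) = 80, L_eff = 80/255 = 0.313725
t(10,4) = 4.88 - 3.900·0.313725 = 3.656
Σt over all 10·12 pixels = 142436/425 ≈ 335.1435294
V = pitch²·Σt = 0.96²·142436/425 = 308.868

t(10,4)=3.656 V=308.868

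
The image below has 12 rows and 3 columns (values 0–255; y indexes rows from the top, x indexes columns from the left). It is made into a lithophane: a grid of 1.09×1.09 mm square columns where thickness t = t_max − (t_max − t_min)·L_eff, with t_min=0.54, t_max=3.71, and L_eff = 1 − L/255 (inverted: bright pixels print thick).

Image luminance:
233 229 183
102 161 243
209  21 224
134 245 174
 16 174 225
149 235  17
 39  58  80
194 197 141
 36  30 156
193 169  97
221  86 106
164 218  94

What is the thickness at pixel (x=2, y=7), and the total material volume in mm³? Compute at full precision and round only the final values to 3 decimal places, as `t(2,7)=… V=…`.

span = t_max - t_min = 3.71 - 0.54 = 3.170
L(2,7) = 141, L_eff = 1 - 141/255 = 0.447059 (inverted)
t(2,7) = 3.71 - 3.170·0.447059 = 2.293
Σt over all 12·3 pixels = 84.742
V = pitch²·Σt = 1.09²·84.742 = 100.682

t(2,7)=2.293 V=100.682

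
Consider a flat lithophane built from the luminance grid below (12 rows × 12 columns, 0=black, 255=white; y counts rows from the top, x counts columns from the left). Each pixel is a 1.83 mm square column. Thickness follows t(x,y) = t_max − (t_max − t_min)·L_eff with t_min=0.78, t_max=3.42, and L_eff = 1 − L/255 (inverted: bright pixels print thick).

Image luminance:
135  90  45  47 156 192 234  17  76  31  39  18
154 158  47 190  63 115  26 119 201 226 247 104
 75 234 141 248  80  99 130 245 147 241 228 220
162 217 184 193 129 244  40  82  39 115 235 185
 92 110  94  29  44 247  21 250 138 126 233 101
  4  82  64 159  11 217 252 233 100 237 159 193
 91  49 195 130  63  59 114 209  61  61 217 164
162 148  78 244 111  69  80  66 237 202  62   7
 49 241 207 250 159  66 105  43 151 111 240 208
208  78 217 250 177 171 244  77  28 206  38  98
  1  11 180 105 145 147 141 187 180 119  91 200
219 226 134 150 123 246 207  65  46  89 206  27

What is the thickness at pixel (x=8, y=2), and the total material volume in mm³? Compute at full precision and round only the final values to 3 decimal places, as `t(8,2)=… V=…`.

span = t_max - t_min = 3.42 - 0.78 = 2.640
L(8,2) = 147, L_eff = 1 - 147/255 = 0.423529 (inverted)
t(8,2) = 3.42 - 2.640·0.423529 = 2.302
Σt over all 12·12 pixels = 26782/85 ≈ 315.0823529
V = pitch²·Σt = 1.83²·26782/85 = 1055.179

t(8,2)=2.302 V=1055.179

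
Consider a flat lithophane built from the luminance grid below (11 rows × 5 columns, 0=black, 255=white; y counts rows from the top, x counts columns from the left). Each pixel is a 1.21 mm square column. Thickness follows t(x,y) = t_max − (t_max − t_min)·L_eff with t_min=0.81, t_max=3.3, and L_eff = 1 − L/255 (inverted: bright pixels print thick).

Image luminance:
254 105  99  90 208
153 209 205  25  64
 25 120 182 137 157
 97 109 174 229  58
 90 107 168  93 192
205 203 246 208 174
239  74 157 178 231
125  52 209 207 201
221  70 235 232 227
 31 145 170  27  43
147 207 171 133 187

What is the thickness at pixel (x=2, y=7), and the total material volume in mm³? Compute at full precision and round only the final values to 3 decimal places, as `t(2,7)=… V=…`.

t(2,7)=2.851 V=183.958

span = t_max - t_min = 3.3 - 0.81 = 2.490
L(2,7) = 209, L_eff = 1 - 209/255 = 0.180392 (inverted)
t(2,7) = 3.3 - 2.490·0.180392 = 2.851
Σt over all 11·5 pixels = 106799/850 ≈ 125.6458824
V = pitch²·Σt = 1.21²·106799/850 = 183.958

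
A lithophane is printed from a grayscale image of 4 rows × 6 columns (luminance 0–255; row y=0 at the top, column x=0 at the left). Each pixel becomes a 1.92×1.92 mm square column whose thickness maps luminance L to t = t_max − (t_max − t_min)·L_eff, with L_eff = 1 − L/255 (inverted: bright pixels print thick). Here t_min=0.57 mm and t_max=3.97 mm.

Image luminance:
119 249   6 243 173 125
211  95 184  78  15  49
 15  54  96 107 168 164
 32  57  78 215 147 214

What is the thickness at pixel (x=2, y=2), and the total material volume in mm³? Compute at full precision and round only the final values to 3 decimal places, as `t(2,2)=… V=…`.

span = t_max - t_min = 3.97 - 0.57 = 3.400
L(2,2) = 96, L_eff = 1 - 96/255 = 0.623529 (inverted)
t(2,2) = 3.97 - 3.400·0.623529 = 1.850
Σt over all 4·6 pixels = 784/15 ≈ 52.2666667
V = pitch²·Σt = 1.92²·784/15 = 192.676

t(2,2)=1.850 V=192.676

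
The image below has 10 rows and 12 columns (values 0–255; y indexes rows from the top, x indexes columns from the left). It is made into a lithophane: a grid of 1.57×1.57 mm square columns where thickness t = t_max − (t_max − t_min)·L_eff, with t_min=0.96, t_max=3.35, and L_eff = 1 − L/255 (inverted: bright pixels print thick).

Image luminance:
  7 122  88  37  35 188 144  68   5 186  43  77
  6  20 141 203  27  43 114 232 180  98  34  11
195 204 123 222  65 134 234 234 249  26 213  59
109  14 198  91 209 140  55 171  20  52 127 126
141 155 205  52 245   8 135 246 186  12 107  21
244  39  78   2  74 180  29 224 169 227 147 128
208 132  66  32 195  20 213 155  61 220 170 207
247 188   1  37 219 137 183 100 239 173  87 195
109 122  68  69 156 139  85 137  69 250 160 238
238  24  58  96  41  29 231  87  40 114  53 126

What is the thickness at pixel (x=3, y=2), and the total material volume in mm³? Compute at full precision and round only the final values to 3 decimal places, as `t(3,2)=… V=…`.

span = t_max - t_min = 3.35 - 0.96 = 2.390
L(3,2) = 222, L_eff = 1 - 222/255 = 0.129412 (inverted)
t(3,2) = 3.35 - 2.390·0.129412 = 3.041
Σt over all 10·12 pixels = 6440623/25500 ≈ 252.5734510
V = pitch²·Σt = 1.57²·6440623/25500 = 622.568

t(3,2)=3.041 V=622.568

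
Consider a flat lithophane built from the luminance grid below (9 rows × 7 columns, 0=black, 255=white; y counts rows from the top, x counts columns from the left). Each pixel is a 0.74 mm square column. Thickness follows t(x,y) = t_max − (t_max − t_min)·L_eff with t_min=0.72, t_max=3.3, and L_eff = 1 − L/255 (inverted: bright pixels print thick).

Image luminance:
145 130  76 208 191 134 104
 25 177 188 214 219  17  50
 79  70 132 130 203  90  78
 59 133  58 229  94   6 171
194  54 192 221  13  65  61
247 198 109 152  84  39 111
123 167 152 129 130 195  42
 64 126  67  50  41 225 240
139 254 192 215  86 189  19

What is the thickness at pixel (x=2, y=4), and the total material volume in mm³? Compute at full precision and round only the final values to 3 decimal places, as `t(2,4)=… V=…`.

t(2,4)=2.663 V=69.135

span = t_max - t_min = 3.3 - 0.72 = 2.580
L(2,4) = 192, L_eff = 1 - 192/255 = 0.247059 (inverted)
t(2,4) = 3.3 - 2.580·0.247059 = 2.663
Σt over all 9·7 pixels = 107313/850 ≈ 126.2505882
V = pitch²·Σt = 0.74²·107313/850 = 69.135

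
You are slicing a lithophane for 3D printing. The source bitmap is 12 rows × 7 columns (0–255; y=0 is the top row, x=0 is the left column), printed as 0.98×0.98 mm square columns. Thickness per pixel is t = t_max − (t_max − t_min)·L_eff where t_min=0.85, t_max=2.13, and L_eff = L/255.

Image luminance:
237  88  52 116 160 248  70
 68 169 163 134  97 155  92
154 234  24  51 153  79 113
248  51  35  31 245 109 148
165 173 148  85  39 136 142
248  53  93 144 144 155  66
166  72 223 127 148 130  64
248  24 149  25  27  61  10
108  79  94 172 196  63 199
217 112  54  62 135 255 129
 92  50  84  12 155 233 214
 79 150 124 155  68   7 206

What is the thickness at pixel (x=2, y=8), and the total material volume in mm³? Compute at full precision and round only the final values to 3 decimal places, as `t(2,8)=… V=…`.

t(2,8)=1.658 V=122.214

span = t_max - t_min = 2.13 - 0.85 = 1.280
L(2,8) = 94, L_eff = 94/255 = 0.368627
t(2,8) = 2.13 - 1.280·0.368627 = 1.658
Σt over all 12·7 pixels = 270413/2125 ≈ 127.2531765
V = pitch²·Σt = 0.98²·270413/2125 = 122.214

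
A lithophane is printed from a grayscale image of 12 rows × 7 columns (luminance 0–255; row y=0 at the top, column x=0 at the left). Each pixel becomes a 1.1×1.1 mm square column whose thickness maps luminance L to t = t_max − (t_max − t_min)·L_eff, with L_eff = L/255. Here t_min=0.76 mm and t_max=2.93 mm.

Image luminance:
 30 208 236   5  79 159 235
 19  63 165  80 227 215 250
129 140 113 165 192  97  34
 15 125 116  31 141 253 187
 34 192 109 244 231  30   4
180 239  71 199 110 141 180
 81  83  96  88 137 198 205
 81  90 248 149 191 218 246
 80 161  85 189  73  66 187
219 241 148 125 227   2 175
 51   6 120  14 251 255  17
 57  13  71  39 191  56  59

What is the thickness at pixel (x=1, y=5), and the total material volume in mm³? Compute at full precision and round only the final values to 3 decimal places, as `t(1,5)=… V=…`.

span = t_max - t_min = 2.93 - 0.76 = 2.170
L(1,5) = 239, L_eff = 239/255 = 0.937255
t(1,5) = 2.93 - 2.170·0.937255 = 0.896
Σt over all 12·7 pixels = 649551/4250 ≈ 152.8355294
V = pitch²·Σt = 1.1²·649551/4250 = 184.931

t(1,5)=0.896 V=184.931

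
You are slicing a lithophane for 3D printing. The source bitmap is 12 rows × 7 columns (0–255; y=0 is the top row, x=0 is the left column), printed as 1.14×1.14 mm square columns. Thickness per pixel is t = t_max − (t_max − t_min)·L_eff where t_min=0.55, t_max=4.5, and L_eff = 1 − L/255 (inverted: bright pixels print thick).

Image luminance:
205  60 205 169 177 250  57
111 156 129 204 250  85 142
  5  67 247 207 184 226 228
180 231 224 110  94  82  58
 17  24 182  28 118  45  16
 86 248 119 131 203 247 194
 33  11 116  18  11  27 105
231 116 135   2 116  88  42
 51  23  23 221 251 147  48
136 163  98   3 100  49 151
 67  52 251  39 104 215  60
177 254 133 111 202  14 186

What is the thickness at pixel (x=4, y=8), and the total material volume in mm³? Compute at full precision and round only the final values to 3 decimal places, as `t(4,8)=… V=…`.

t(4,8)=4.438 V=269.022

span = t_max - t_min = 4.5 - 0.55 = 3.950
L(4,8) = 251, L_eff = 1 - 251/255 = 0.015686 (inverted)
t(4,8) = 4.5 - 3.950·0.015686 = 4.438
Σt over all 12·7 pixels = 1055719/5100 ≈ 207.0037255
V = pitch²·Σt = 1.14²·1055719/5100 = 269.022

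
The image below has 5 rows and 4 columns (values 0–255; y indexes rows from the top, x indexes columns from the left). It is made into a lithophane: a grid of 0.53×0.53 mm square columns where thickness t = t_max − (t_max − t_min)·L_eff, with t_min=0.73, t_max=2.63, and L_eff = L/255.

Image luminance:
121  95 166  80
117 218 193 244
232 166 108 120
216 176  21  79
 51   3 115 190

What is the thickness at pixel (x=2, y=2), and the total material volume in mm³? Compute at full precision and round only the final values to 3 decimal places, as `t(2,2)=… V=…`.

t(2,2)=1.825 V=9.101

span = t_max - t_min = 2.63 - 0.73 = 1.900
L(2,2) = 108, L_eff = 108/255 = 0.423529
t(2,2) = 2.63 - 1.900·0.423529 = 1.825
Σt over all 5·4 pixels = 82621/2550 ≈ 32.4003922
V = pitch²·Σt = 0.53²·82621/2550 = 9.101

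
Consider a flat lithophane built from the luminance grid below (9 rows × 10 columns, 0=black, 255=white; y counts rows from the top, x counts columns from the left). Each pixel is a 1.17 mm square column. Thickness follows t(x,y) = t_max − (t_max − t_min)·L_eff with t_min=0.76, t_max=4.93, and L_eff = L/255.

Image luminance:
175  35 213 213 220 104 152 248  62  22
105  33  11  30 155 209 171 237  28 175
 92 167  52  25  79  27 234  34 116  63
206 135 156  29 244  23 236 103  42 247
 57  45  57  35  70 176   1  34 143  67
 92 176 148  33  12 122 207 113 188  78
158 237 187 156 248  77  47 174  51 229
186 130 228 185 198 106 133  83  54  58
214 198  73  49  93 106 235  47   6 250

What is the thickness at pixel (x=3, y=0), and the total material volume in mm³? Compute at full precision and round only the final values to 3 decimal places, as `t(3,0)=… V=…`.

t(3,0)=1.447 V=362.080

span = t_max - t_min = 4.93 - 0.76 = 4.170
L(3,0) = 213, L_eff = 213/255 = 0.835294
t(3,0) = 4.93 - 4.170·0.835294 = 1.447
Σt over all 9·10 pixels = 562072/2125 ≈ 264.5044706
V = pitch²·Σt = 1.17²·562072/2125 = 362.080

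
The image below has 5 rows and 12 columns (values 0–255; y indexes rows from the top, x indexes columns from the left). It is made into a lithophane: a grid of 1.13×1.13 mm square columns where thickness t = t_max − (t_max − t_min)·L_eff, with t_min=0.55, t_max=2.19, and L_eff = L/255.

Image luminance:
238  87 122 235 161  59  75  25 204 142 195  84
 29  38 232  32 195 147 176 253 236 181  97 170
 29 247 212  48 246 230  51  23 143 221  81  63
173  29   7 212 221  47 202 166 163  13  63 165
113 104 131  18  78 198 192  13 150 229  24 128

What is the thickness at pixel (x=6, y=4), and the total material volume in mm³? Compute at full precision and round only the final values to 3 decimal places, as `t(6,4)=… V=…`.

span = t_max - t_min = 2.19 - 0.55 = 1.640
L(6,4) = 192, L_eff = 192/255 = 0.752941
t(6,4) = 2.19 - 1.640·0.752941 = 0.955
Σt over all 5·12 pixels = 515989/6375 ≈ 80.9394510
V = pitch²·Σt = 1.13²·515989/6375 = 103.352

t(6,4)=0.955 V=103.352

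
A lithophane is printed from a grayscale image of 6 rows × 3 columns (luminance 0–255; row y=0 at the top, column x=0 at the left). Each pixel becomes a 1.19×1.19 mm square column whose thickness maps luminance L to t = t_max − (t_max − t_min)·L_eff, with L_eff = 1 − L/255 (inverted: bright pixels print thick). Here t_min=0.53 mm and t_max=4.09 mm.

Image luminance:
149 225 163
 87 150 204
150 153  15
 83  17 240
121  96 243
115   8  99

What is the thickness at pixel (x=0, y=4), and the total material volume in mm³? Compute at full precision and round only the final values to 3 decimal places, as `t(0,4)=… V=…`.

span = t_max - t_min = 4.09 - 0.53 = 3.560
L(0,4) = 121, L_eff = 1 - 121/255 = 0.525490 (inverted)
t(0,4) = 4.09 - 3.560·0.525490 = 2.219
Σt over all 6·3 pixels = 534239/12750 ≈ 41.9010980
V = pitch²·Σt = 1.19²·534239/12750 = 59.336

t(0,4)=2.219 V=59.336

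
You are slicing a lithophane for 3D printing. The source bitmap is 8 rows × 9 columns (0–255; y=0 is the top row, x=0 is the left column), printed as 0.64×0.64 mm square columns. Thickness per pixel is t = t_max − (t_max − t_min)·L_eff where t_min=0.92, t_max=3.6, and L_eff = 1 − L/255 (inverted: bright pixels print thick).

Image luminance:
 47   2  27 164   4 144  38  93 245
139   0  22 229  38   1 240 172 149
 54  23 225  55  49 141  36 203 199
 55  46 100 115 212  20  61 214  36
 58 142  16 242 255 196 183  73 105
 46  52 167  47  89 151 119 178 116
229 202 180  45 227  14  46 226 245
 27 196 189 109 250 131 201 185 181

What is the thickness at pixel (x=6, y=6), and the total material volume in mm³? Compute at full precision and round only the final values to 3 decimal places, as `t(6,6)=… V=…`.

span = t_max - t_min = 3.6 - 0.92 = 2.680
L(6,6) = 46, L_eff = 1 - 46/255 = 0.819608 (inverted)
t(6,6) = 3.6 - 2.680·0.819608 = 1.403
Σt over all 8·9 pixels = 1006252/6375 ≈ 157.8434510
V = pitch²·Σt = 0.64²·1006252/6375 = 64.653

t(6,6)=1.403 V=64.653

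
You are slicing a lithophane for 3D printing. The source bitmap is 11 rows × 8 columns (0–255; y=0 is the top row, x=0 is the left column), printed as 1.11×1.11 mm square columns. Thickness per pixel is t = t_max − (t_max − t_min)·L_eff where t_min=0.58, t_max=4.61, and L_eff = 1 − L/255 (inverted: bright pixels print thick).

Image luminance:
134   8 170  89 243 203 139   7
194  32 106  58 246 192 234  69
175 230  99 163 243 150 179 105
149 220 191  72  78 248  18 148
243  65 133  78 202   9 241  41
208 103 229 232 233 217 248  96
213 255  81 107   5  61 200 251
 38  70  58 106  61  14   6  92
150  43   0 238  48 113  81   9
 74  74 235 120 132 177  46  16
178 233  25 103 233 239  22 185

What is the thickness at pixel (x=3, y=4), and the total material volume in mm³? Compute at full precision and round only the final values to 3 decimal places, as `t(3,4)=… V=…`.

t(3,4)=1.813 V=288.022

span = t_max - t_min = 4.61 - 0.58 = 4.030
L(3,4) = 78, L_eff = 1 - 78/255 = 0.694118 (inverted)
t(3,4) = 4.61 - 4.030·0.694118 = 1.813
Σt over all 11·8 pixels = 993501/4250 ≈ 233.7649412
V = pitch²·Σt = 1.11²·993501/4250 = 288.022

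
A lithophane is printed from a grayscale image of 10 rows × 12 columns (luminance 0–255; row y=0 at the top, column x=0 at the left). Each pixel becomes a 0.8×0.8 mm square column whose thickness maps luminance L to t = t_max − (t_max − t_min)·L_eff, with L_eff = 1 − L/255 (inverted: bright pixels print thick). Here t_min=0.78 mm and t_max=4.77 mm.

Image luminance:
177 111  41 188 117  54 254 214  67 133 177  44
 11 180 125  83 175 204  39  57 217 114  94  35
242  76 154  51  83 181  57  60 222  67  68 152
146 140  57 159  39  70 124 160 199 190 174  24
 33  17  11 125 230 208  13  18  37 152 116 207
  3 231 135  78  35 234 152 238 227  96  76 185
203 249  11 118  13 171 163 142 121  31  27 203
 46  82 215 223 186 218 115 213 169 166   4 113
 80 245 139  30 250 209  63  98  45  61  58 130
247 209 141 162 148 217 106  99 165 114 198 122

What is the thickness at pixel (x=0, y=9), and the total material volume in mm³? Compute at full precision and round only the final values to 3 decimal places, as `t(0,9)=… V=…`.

t(0,9)=4.645 V=212.129

span = t_max - t_min = 4.77 - 0.78 = 3.990
L(0,9) = 247, L_eff = 1 - 247/255 = 0.031373 (inverted)
t(0,9) = 4.77 - 3.990·0.031373 = 4.645
Σt over all 10·12 pixels = 2817333/8500 ≈ 331.4509412
V = pitch²·Σt = 0.8²·2817333/8500 = 212.129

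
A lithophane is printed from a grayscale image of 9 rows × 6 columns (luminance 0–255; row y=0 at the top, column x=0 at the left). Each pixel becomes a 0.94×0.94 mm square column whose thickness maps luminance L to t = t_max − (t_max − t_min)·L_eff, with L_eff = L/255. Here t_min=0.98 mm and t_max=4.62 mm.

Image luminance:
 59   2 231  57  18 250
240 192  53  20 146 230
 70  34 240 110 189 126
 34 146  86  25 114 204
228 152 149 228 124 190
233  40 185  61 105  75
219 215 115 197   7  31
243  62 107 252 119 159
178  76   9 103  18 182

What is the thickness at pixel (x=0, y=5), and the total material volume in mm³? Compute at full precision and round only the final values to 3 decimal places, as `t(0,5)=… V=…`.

t(0,5)=1.294 V=132.932

span = t_max - t_min = 4.62 - 0.98 = 3.640
L(0,5) = 233, L_eff = 233/255 = 0.913725
t(0,5) = 4.62 - 3.640·0.913725 = 1.294
Σt over all 9·6 pixels = 959077/6375 ≈ 150.4434510
V = pitch²·Σt = 0.94²·959077/6375 = 132.932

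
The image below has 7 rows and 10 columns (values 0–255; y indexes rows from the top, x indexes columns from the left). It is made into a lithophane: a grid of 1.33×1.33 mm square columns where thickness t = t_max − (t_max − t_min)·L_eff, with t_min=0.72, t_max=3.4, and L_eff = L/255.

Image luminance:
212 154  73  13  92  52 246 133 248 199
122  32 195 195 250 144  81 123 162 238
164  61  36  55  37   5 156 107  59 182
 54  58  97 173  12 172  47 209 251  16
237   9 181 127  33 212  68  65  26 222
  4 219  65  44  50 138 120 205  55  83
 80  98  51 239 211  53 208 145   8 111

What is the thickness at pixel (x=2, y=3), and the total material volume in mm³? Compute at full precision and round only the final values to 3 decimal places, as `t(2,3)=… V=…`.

t(2,3)=2.381 V=267.029

span = t_max - t_min = 3.4 - 0.72 = 2.680
L(2,3) = 97, L_eff = 97/255 = 0.380392
t(2,3) = 3.4 - 2.680·0.380392 = 2.381
Σt over all 7·10 pixels = 962356/6375 ≈ 150.9578039
V = pitch²·Σt = 1.33²·962356/6375 = 267.029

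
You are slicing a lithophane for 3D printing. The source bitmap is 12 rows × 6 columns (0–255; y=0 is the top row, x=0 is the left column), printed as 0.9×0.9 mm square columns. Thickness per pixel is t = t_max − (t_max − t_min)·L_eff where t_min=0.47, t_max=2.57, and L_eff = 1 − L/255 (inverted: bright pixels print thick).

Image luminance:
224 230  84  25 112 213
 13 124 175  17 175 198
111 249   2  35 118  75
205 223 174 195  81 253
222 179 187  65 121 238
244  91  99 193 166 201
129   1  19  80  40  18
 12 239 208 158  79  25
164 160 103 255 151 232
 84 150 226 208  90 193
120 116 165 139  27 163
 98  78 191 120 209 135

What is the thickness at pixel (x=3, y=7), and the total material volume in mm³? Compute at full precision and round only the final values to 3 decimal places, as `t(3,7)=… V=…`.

t(3,7)=1.771 V=93.463

span = t_max - t_min = 2.57 - 0.47 = 2.100
L(3,7) = 158, L_eff = 1 - 158/255 = 0.380392 (inverted)
t(3,7) = 2.57 - 2.100·0.380392 = 1.771
Σt over all 12·6 pixels = 49039/425 ≈ 115.3858824
V = pitch²·Σt = 0.9²·49039/425 = 93.463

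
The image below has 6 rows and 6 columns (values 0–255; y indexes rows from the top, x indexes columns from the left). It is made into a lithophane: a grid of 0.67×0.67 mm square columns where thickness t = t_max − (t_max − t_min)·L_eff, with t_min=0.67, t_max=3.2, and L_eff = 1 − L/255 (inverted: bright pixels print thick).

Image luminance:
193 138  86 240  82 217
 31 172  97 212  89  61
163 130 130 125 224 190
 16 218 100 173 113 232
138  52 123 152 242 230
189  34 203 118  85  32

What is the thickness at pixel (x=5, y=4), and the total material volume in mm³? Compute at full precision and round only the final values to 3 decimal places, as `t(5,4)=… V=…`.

span = t_max - t_min = 3.2 - 0.67 = 2.530
L(5,4) = 230, L_eff = 1 - 230/255 = 0.098039 (inverted)
t(5,4) = 3.2 - 2.530·0.098039 = 2.952
Σt over all 6·6 pixels = 37753/510 ≈ 74.0254902
V = pitch²·Σt = 0.67²·37753/510 = 33.230

t(5,4)=2.952 V=33.230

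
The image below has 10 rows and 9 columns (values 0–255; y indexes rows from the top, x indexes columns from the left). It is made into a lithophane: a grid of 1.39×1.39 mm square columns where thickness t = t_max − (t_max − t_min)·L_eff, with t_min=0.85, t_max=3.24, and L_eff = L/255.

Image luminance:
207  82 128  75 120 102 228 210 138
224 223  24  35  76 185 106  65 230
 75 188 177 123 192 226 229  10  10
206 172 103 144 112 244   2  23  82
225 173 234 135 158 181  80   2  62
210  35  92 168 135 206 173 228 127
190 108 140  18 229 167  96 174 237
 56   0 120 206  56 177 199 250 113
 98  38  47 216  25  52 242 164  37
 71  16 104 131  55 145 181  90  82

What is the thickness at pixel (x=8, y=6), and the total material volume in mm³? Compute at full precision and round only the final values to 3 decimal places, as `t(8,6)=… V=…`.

span = t_max - t_min = 3.24 - 0.85 = 2.390
L(8,6) = 237, L_eff = 237/255 = 0.929412
t(8,6) = 3.24 - 2.390·0.929412 = 1.019
Σt over all 10·9 pixels = 181.66
V = pitch²·Σt = 1.39²·181.66 = 350.985

t(8,6)=1.019 V=350.985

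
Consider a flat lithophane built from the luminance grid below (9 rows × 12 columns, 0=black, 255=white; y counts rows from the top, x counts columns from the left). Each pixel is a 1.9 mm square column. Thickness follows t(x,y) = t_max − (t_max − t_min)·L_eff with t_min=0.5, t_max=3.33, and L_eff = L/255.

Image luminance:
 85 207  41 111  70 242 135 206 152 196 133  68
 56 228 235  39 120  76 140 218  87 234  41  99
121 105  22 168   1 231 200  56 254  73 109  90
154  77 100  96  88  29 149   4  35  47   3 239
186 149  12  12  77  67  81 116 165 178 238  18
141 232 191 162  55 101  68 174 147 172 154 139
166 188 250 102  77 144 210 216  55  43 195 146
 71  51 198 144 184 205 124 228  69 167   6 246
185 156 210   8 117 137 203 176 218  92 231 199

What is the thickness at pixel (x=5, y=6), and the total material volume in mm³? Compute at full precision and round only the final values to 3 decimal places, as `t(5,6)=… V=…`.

span = t_max - t_min = 3.33 - 0.5 = 2.830
L(5,6) = 144, L_eff = 144/255 = 0.564706
t(5,6) = 3.33 - 2.830·0.564706 = 1.732
Σt over all 9·12 pixels = 2587147/12750 ≈ 202.9134902
V = pitch²·Σt = 1.9²·2587147/12750 = 732.518

t(5,6)=1.732 V=732.518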